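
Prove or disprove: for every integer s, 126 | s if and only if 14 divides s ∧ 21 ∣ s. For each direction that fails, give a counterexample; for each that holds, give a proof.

(⇒) If 126 ∣ s, write s = 126q. Since 126 = 9·14, s = 14·(9q), so 14 ∣ s; and since 126 = 6·21, s = 21·(6q), so 21 ∣ s.

(⇐) This fails: take s = 42. Both 14 ∣ 42 and 21 ∣ 42, yet 42 is not a multiple of 126 (since 42 = 0·126 + 42), so 126 ∤ 42.

The forward direction holds; the converse fails.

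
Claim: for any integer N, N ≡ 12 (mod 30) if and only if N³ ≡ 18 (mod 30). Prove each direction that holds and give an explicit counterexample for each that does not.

(⇐) Suppose N³ ≡ 18 (mod 30). The only residue r in {0, …, 29} with r³ ≡ 18 (mod 30) is r = 12, so N ≡ 12 (mod 30).

(⇒) Suppose N ≡ 12 (mod 30). Write N = 30j + 12. Then (30j + 12)³ = 27000j³ + 32400j² + 12960j + 1728 = 30(900j³ + 1080j² + 432j + 57) + 18, so N³ ≡ 18 (mod 30).

Both directions hold; the statement is true.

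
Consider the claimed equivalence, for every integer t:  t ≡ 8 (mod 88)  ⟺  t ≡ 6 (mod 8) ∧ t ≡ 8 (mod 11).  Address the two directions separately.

[⇒] This fails: t = 8 gives 8 ≡ 8 (mod 88) but 8 ≡ 0 (mod 8), so the conjunction on the right does not hold.

[⇐] This fails: t = 30 satisfies both congruences on the right (30 ≡ 6 mod 8 and 30 ≡ 8 mod 11) yet 30 ≡ 30 (mod 88), not 8.

Neither implication holds.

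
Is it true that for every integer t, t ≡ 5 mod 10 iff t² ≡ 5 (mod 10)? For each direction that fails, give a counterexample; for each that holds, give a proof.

Both implications hold.

(←) Suppose t² ≡ 5 (mod 10). The only residue r in {0, …, 9} with r² ≡ 5 (mod 10) is r = 5, so t ≡ 5 (mod 10).

(→) Suppose t ≡ 5 mod 10. Write t = 10j + 5. Then (10j + 5)² = 100j² + 100j + 25 = 10(10j² + 10j + 2) + 5, so t² ≡ 5 (mod 10).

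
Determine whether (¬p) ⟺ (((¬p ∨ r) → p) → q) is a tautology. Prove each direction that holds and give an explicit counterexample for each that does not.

Forward direction. Assume the antecedent. If r is true, the antecedent forces (r = T, q = F, p = F) or (r = T, q = T, p = F), and ((¬p ∨ r) → p) → q holds there. If r is false, the antecedent forces (r = F, q = F, p = F) or (r = F, q = T, p = F), and ((¬p ∨ r) → p) → q holds there. Either way ((¬p ∨ r) → p) → q holds.

Converse. This fails. Under r = F, q = T, p = T, the left side is false but the right side is true.

Only the forward implication holds.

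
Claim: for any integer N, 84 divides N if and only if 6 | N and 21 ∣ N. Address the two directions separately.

(⟹) If 84 ∣ N, write N = 84q. Since 84 = 14·6, N = 6·(14q), so 6 ∣ N; and since 84 = 4·21, N = 21·(4q), so 21 ∣ N.

(⟸) This fails: take N = 42. Both 6 ∣ 42 and 21 ∣ 42, yet 42 is not a multiple of 84 (since 42 = 0·84 + 42), so 84 ∤ 42.

Only the forward implication holds.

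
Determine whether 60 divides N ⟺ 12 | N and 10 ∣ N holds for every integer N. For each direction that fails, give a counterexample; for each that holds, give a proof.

Both implications hold.

(⇒) If 60 ∣ N, write N = 60q. Since 60 = 5·12, N = 12·(5q), so 12 ∣ N; and since 60 = 6·10, N = 10·(6q), so 10 ∣ N.

(⇐) Suppose 12 ∣ N and 10 ∣ N. Any common multiple of 12 and 10 is a multiple of their lcm; here lcm(12, 10) = 12·10/gcd(12, 10) = 120/2 = 60, so 60 ∣ N.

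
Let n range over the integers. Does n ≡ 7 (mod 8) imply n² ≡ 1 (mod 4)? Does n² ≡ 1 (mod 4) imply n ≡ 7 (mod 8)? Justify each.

Not equivalent: only (⇒) holds.

(⟹) Suppose n ≡ 7 (mod 8). Then n² ≡ 7² = 49 (mod 8), and since 4 ∣ 8, also n² ≡ 1 (mod 4).

(⟸) This fails: take n = 1. Then 1² = 1 ≡ 1 (mod 4), yet 1 ≡ 1 (mod 8), not 7.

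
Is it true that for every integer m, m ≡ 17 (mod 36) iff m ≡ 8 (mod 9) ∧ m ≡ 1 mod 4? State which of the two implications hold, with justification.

[⇒] Suppose m ≡ 17 (mod 36); write m = 36j + 17. Since 9 ∣ 36, reducing mod 9 gives m ≡ 17 ≡ 8 (mod 9); since 4 ∣ 36, reducing mod 4 gives m ≡ 17 ≡ 1 (mod 4).

[⇐] Conversely, if m ≡ 8 (mod 9) and m ≡ 1 (mod 4), then by the Chinese remainder theorem m ≡ 17 (mod 36). This is exactly m ≡ 17 (mod 36).

Both directions hold; the statement is true.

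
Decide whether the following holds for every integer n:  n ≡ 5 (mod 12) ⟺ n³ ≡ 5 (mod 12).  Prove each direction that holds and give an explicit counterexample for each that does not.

Both implications hold.

(⟹) Suppose n ≡ 5 (mod 12). Write n = 12j + 5. Then (12j + 5)³ = 1728j³ + 2160j² + 900j + 125 = 12(144j³ + 180j² + 75j + 10) + 5, so n³ ≡ 5 (mod 12).

(⟸) Conversely, suppose n³ ≡ 5 (mod 12). The only residue r in {0, …, 11} with r³ ≡ 5 (mod 12) is r = 5, so n ≡ 5 (mod 12).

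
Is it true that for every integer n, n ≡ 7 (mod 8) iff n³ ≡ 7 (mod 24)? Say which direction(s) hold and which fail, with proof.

(⇒) This fails: take n = 15. Then 15 ≡ 7 (mod 8), but 15³ = 3375 ≡ 15 (mod 24), not 7.

(⇐) Conversely, the residues r modulo 24 with r³ ≡ 7 (mod 24) are exactly {7}, and each is ≡ 7 (mod 8).

(⇒) fails; (⇐) holds.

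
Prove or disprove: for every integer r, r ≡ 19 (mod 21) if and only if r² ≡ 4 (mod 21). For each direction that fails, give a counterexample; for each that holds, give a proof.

Converse. This fails: take r = 2. Then 2² = 4 ≡ 4 (mod 21), yet 2 ≡ 2 (mod 21), not 19.

Forward direction. Suppose r ≡ 19 (mod 21). Write r = 21j + 19. Then (21j + 19)² = 441j² + 798j + 361 = 21(21j² + 38j + 17) + 4, so r² ≡ 4 (mod 21).

Only the forward implication holds.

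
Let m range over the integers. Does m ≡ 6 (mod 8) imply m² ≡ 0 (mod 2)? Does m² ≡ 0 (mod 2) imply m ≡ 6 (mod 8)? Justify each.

Only the forward direction holds.

(→) Suppose m ≡ 6 (mod 8). Then m² ≡ 6² = 36 (mod 8), and since 2 ∣ 8, also m² ≡ 0 (mod 2).

(←) This fails: take m = 0. Then 0² = 0 ≡ 0 (mod 2), yet 0 ≡ 0 (mod 8), not 6.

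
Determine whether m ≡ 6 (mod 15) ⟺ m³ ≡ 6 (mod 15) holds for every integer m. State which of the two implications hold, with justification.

[⇒] Suppose m ≡ 6 (mod 15). Write m = 15j + 6. Then (15j + 6)³ = 3375j³ + 4050j² + 1620j + 216 = 15(225j³ + 270j² + 108j + 14) + 6, so m³ ≡ 6 (mod 15).

[⇐] Conversely, suppose m³ ≡ 6 (mod 15). The only residue r in {0, …, 14} with r³ ≡ 6 (mod 15) is r = 6, so m ≡ 6 (mod 15).

Both implications hold.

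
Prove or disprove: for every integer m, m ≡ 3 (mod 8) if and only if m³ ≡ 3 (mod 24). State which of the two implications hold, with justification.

(⇒) fails; (⇐) holds.

Converse. The residues r modulo 24 with r³ ≡ 3 (mod 24) are exactly {3}, and each is ≡ 3 (mod 8).

Forward direction. This fails: take m = 11. Then 11 ≡ 3 (mod 8), but 11³ = 1331 ≡ 11 (mod 24), not 3.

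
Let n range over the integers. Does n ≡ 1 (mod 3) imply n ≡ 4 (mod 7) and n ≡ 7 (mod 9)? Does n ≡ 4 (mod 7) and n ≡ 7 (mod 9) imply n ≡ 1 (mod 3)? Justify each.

(⇒) This fails: n = 1 gives 1 ≡ 1 (mod 3) but 1 ≡ 1 (mod 7), so the conjunction on the right does not hold.

(⇐) Conversely, if n ≡ 4 (mod 7) and n ≡ 7 (mod 9), then by the Chinese remainder theorem n ≡ 25 (mod 63). Since 25 ≡ 1 (mod 3) and 3 ∣ 63, we get n ≡ 1 (mod 3).

Not equivalent: only (⇐) holds.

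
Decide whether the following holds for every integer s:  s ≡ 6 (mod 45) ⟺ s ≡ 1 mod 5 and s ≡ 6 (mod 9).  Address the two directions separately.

(⟸) If s ≡ 1 (mod 5) and s ≡ 6 (mod 9), then by the Chinese remainder theorem s ≡ 6 (mod 45). This is exactly s ≡ 6 (mod 45).

(⟹) Suppose s ≡ 6 (mod 45); write s = 45j + 6. Since 5 ∣ 45, reducing mod 5 gives s ≡ 6 ≡ 1 (mod 5); since 9 ∣ 45, reducing mod 9 gives s ≡ 6 (mod 9).

The biconditional holds.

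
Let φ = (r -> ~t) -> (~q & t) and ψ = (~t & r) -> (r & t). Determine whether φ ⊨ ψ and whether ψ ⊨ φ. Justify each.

[⇒] Assume the antecedent. If r is true, the antecedent forces (r = T, t = T, q = F) or (r = T, t = T, q = T), and (~t & r) -> (r & t) holds there. If r is false, (~t & r) -> (r & t) reduces to true regardless of the other variables. Either way (~t & r) -> (r & t) holds.

[⇐] This fails. Under r = F, t = F, q = F, the left side is false but the right side is true.

Only the forward implication holds.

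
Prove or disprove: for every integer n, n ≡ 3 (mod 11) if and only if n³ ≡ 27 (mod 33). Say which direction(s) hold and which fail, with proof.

(←) The residues r modulo 33 with r³ ≡ 27 (mod 33) are exactly {3}, and each is ≡ 3 (mod 11).

(→) This fails: take n = 14. Then 14 ≡ 3 (mod 11), but 14³ = 2744 ≡ 5 (mod 33), not 27.

Only the reverse direction holds.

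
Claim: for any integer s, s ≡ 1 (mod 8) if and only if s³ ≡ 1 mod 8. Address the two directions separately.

The biconditional holds.

(→) Suppose s ≡ 1 (mod 8). Write s = 8j + 1. Then (8j + 1)³ = 512j³ + 192j² + 24j + 1 = 8(64j³ + 24j² + 3j) + 1, so s³ ≡ 1 (mod 8).

(←) Conversely, suppose s³ ≡ 1 (mod 8). The only residue r in {0, …, 7} with r³ ≡ 1 (mod 8) is r = 1, so s ≡ 1 (mod 8).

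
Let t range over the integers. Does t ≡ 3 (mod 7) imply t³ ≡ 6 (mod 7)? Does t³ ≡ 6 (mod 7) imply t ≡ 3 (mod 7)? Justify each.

(⇐) This fails: take t = 5. Then 5³ = 125 ≡ 6 (mod 7), yet 5 ≡ 5 (mod 7), not 3.

(⇒) Suppose t ≡ 3 (mod 7). Write t = 7j + 3. Then (7j + 3)³ = 343j³ + 441j² + 189j + 27 = 7(49j³ + 63j² + 27j + 3) + 6, so t³ ≡ 6 (mod 7).

Only the forward direction holds.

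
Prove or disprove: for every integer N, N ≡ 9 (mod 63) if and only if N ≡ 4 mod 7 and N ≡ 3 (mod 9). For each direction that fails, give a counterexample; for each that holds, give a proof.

Neither direction holds.

(→) This fails: N = 9 gives 9 ≡ 9 (mod 63) but 9 ≡ 2 (mod 7), so the conjunction on the right does not hold.

(←) This fails: N = 39 satisfies both congruences on the right (39 ≡ 4 mod 7 and 39 ≡ 3 mod 9) yet 39 ≡ 39 (mod 63), not 9.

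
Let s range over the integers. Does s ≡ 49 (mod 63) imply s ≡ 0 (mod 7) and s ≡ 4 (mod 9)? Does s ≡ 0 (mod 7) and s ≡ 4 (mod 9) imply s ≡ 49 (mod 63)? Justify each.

Equivalent; both directions hold.

(→) Suppose s ≡ 49 (mod 63); write s = 63j + 49. Since 7 ∣ 63, reducing mod 7 gives s ≡ 49 ≡ 0 (mod 7); since 9 ∣ 63, reducing mod 9 gives s ≡ 49 ≡ 4 (mod 9).

(←) Conversely, if s ≡ 0 (mod 7) and s ≡ 4 (mod 9), then by the Chinese remainder theorem s ≡ 49 (mod 63). This is exactly s ≡ 49 (mod 63).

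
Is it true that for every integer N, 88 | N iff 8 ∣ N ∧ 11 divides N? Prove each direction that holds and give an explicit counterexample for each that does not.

(→) If 88 ∣ N, write N = 88q. Since 88 = 11·8, N = 8·(11q), so 8 ∣ N; and since 88 = 8·11, N = 11·(8q), so 11 ∣ N.

(←) Suppose 8 ∣ N and 11 ∣ N. Any common multiple of 8 and 11 is a multiple of their lcm; here gcd(8, 11) = 1, so lcm(8, 11) = 8·11 = 88, so 88 ∣ N.

The biconditional holds.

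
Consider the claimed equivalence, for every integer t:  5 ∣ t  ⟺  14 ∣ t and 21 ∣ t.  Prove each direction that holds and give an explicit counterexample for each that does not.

Neither implication holds.

(⇒) This fails: take t = 5. Certainly 5 ∣ 5, but 14 ∤ 5.

(⇐) This fails: take t = 42. Both 14 ∣ 42 and 21 ∣ 42, yet 42 is not a multiple of 5 (since 42 = 8·5 + 2), so 5 ∤ 42.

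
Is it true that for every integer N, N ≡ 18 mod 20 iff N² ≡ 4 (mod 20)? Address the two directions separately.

Only the forward direction holds.

(⇒) Suppose N ≡ 18 mod 20. Write N = 20j + 18. Then (20j + 18)² = 400j² + 720j + 324 = 20(20j² + 36j + 16) + 4, so N² ≡ 4 (mod 20).

(⇐) This fails: take N = 2. Then 2² = 4 ≡ 4 (mod 20), yet 2 ≡ 2 (mod 20), not 18.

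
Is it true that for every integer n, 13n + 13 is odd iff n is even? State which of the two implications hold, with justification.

(→) Suppose 13n + 13 is odd. Since 13 is odd, 13n and n have the same parity, so 13n + 13 ≡ n + 13 (mod 2). As 13 is odd, 13n + 13 is odd exactly when n is even. Thus n is even.

(←) Conversely, suppose n is even; write n = 2j. Then 13n + 13 = 13·(2j) + 13 = 2·13j + 13, which is odd.

The biconditional holds.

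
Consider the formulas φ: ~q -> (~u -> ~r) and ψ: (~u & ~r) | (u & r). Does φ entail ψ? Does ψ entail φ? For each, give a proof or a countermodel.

(⟹) This fails. Under u = T, q = F, r = F, the left side is true but the right side is false.

(⟸) Assume the antecedent. If u is true, ~q -> (~u -> ~r) reduces to true regardless of the other variables. If u is false, the antecedent forces (u = F, q = F, r = F) or (u = F, q = T, r = F), and ~q -> (~u -> ~r) holds there. Either way ~q -> (~u -> ~r) holds.

(⇒) fails; (⇐) holds.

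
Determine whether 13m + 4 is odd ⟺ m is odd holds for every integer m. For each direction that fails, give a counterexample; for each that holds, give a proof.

Forward direction. Suppose 13m + 4 is odd. Since 13 is odd, 13m and m have the same parity, so 13m + 4 ≡ m + 4 (mod 2). As 4 is even, 13m + 4 is odd exactly when m is odd. Thus m is odd.

Converse. Suppose m is odd; write m = 2j + 1. Then 13m + 4 = 13·(2j + 1) + 4 = 2·13j + 17, which is odd.

The biconditional holds.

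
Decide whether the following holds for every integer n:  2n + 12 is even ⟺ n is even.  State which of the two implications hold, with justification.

[⇐] Suppose n is even. Since 2 is even, 2n is even for every n, so 2n + 12 has the same parity as 12, which is even. Hence 2n + 12 is even.

[⇒] This fails: take n = 7. Then 2n + 12 = 26, which is even, yet n = 7 is odd, not even.

Not equivalent: only (⇐) holds.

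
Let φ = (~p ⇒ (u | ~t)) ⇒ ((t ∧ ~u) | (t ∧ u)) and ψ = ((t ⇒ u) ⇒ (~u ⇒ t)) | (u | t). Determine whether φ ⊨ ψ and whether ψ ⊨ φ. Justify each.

Only the forward direction holds.

(⟹) Assume the antecedent. If t is true, ((t ⇒ u) ⇒ (~u ⇒ t)) | (u | t) reduces to true regardless of the other variables. If t is false, the antecedent cannot hold. Either way ((t ⇒ u) ⇒ (~u ⇒ t)) | (u | t) holds.

(⟸) This fails. Under t = F, p = F, u = T, the left side is false but the right side is true.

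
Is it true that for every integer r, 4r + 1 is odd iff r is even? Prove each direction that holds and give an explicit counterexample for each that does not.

Only the reverse direction holds.

Forward direction. This fails: take r = 3. Then 4r + 1 = 13, which is odd, yet r = 3 is odd, not even.

Converse. Suppose r is even. Since 4 is even, 4r is even for every r, so 4r + 1 has the same parity as 1, which is odd. Hence 4r + 1 is odd.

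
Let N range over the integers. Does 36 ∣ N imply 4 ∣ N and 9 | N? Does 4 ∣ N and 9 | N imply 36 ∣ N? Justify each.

[⇒] If 36 ∣ N, write N = 36q. Since 36 = 9·4, N = 4·(9q), so 4 ∣ N; and since 36 = 4·9, N = 9·(4q), so 9 ∣ N.

[⇐] Suppose 4 ∣ N and 9 ∣ N. Any common multiple of 4 and 9 is a multiple of their lcm; here gcd(4, 9) = 1, so lcm(4, 9) = 4·9 = 36, so 36 ∣ N.

Both directions hold.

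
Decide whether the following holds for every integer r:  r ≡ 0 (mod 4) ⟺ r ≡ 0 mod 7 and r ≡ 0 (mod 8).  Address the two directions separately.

[⇒] This fails: r = 32 gives 32 ≡ 0 (mod 4) but 32 ≡ 4 (mod 7), so the conjunction on the right does not hold.

[⇐] Conversely, if r ≡ 0 (mod 7) and r ≡ 0 (mod 8), then by the Chinese remainder theorem r ≡ 0 (mod 56). Since 0 ≡ 0 (mod 4) and 4 ∣ 56, we get r ≡ 0 (mod 4).

The forward direction fails; the converse holds.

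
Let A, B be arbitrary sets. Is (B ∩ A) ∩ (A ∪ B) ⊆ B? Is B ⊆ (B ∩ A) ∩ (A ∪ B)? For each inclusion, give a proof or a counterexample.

(⟸) This inclusion fails. Take A = ∅, B = {1}; then 1 ∈ B but 1 ∉ (B ∩ A) ∩ (A ∪ B).

(⟹) Let x ∈ (B ∩ A) ∩ (A ∪ B). Then x ∈ A ∩ B, from which x ∈ B.

Only the forward inclusion holds.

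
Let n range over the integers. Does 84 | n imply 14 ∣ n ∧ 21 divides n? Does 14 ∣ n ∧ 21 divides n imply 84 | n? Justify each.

(⇒) holds; (⇐) fails.

(⟹) If 84 ∣ n, write n = 84q. Since 84 = 6·14, n = 14·(6q), so 14 ∣ n; and since 84 = 4·21, n = 21·(4q), so 21 ∣ n.

(⟸) This fails: take n = 42. Both 14 ∣ 42 and 21 ∣ 42, yet 42 is not a multiple of 84 (since 42 = 0·84 + 42), so 84 ∤ 42.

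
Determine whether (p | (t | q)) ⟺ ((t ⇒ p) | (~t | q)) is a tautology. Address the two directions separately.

(→) This fails. Under t = T, p = F, q = F, the left side is true but the right side is false.

(←) This fails. Under t = F, p = F, q = F, the left side is false but the right side is true.

Neither direction holds.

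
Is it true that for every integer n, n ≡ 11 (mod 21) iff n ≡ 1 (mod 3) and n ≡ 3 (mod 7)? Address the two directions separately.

Both directions fail.

[⇒] This fails: n = 11 gives 11 ≡ 11 (mod 21) but 11 ≡ 2 (mod 3), so the conjunction on the right does not hold.

[⇐] This fails: n = 10 satisfies both congruences on the right (10 ≡ 1 mod 3 and 10 ≡ 3 mod 7) yet 10 ≡ 10 (mod 21), not 11.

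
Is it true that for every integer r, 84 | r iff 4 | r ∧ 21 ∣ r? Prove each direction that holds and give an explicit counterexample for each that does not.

Forward direction. If 84 ∣ r, write r = 84q. Since 84 = 21·4, r = 4·(21q), so 4 ∣ r; and since 84 = 4·21, r = 21·(4q), so 21 ∣ r.

Converse. Suppose 4 ∣ r and 21 ∣ r. Any common multiple of 4 and 21 is a multiple of their lcm; here gcd(4, 21) = 1, so lcm(4, 21) = 4·21 = 84, so 84 ∣ r.

The biconditional holds.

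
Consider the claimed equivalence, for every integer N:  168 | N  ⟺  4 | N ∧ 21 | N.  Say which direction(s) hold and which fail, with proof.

Only the forward implication holds.

(⇒) If 168 ∣ N, write N = 168q. Since 168 = 42·4, N = 4·(42q), so 4 ∣ N; and since 168 = 8·21, N = 21·(8q), so 21 ∣ N.

(⇐) This fails: take N = 84. Both 4 ∣ 84 and 21 ∣ 84, yet 84 is not a multiple of 168 (since 84 = 0·168 + 84), so 168 ∤ 84.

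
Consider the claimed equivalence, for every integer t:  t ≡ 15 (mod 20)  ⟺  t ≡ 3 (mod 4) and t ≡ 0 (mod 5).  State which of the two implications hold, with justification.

Both directions hold; the statement is true.

(⇒) Suppose t ≡ 15 (mod 20); write t = 20j + 15. Since 4 ∣ 20, reducing mod 4 gives t ≡ 15 ≡ 3 (mod 4); since 5 ∣ 20, reducing mod 5 gives t ≡ 15 ≡ 0 (mod 5).

(⇐) Conversely, if t ≡ 3 (mod 4) and t ≡ 0 (mod 5), then by the Chinese remainder theorem t ≡ 15 (mod 20). This is exactly t ≡ 15 (mod 20).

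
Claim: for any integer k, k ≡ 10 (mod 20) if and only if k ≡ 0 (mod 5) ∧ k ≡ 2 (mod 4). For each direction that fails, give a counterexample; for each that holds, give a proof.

(⇒) Suppose k ≡ 10 (mod 20); write k = 20j + 10. Since 5 ∣ 20, reducing mod 5 gives k ≡ 10 ≡ 0 (mod 5); since 4 ∣ 20, reducing mod 4 gives k ≡ 10 ≡ 2 (mod 4).

(⇐) Conversely, if k ≡ 0 (mod 5) and k ≡ 2 (mod 4), then by the Chinese remainder theorem k ≡ 10 (mod 20). This is exactly k ≡ 10 (mod 20).

Both directions hold; the statement is true.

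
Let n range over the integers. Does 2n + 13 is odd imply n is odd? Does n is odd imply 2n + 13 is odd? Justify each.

Forward direction. This fails: take n = 0. Then 2n + 13 = 13, which is odd, yet n = 0 is even, not odd.

Converse. Suppose n is odd. Since 2 is even, 2n is even for every n, so 2n + 13 has the same parity as 13, which is odd. Hence 2n + 13 is odd.

Only the converse holds.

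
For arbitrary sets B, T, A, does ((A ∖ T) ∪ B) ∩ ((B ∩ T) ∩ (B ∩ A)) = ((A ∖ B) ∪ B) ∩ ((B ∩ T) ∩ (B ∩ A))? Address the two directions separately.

(⟸) Let x ∈ ((A ∖ B) ∪ B) ∩ ((B ∩ T) ∩ (B ∩ A)). Then x ∈ B ∩ T ∩ A, from which x ∈ ((A ∖ T) ∪ B) ∩ ((B ∩ T) ∩ (B ∩ A)).

(⟹) Let x ∈ ((A ∖ T) ∪ B) ∩ ((B ∩ T) ∩ (B ∩ A)). Then x ∈ B ∩ T ∩ A, from which x ∈ ((A ∖ B) ∪ B) ∩ ((B ∩ T) ∩ (B ∩ A)).

Both inclusions hold.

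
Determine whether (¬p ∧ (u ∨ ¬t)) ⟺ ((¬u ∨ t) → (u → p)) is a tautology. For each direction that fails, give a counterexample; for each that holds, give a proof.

(⇒) fails and (⇐) fails.

(⟹) This fails. Under p = F, t = T, u = T, the left side is true but the right side is false.

(⟸) This fails. Under p = T, t = F, u = F, the left side is false but the right side is true.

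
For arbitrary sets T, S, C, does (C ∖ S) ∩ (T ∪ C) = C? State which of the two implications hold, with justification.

Reverse inclusion. This inclusion fails. Take T = ∅, S = {1}, C = {1}; then 1 ∈ C but 1 ∉ (C ∖ S) ∩ (T ∪ C).

Forward inclusion. Let x ∈ (C ∖ S) ∩ (T ∪ C). Then either x ∈ C and x ∉ T, S; or x ∈ T ∩ C and x ∉ S. In each case x ∈ C, so (C ∖ S) ∩ (T ∪ C) ⊆ C.

(⊆) holds; (⊇) fails.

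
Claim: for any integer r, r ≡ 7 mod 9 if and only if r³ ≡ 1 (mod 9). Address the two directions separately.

(←) This fails: take r = 1. Then 1³ = 1 ≡ 1 (mod 9), yet 1 ≡ 1 (mod 9), not 7.

(→) Suppose r ≡ 7 mod 9. Write r = 9j + 7. Then (9j + 7)³ = 729j³ + 1701j² + 1323j + 343 = 9(81j³ + 189j² + 147j + 38) + 1, so r³ ≡ 1 (mod 9).

The forward direction holds; the converse fails.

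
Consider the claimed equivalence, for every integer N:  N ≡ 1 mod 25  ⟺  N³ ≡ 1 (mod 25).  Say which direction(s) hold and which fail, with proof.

(⇒) Suppose N ≡ 1 mod 25. Write N = 25j + 1. Then (25j + 1)³ = 15625j³ + 1875j² + 75j + 1 = 25(625j³ + 75j² + 3j) + 1, so N³ ≡ 1 (mod 25).

(⇐) Conversely, suppose N³ ≡ 1 (mod 25). The only residue r in {0, …, 24} with r³ ≡ 1 (mod 25) is r = 1, so N ≡ 1 (mod 25).

Both directions hold.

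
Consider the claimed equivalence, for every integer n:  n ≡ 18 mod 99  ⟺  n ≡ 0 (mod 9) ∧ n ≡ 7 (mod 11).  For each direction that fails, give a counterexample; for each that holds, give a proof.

(→) Suppose n ≡ 18 (mod 99); write n = 99j + 18. Since 9 ∣ 99, reducing mod 9 gives n ≡ 18 ≡ 0 (mod 9); since 11 ∣ 99, reducing mod 11 gives n ≡ 18 ≡ 7 (mod 11).

(←) Conversely, if n ≡ 0 (mod 9) and n ≡ 7 (mod 11), then by the Chinese remainder theorem n ≡ 18 (mod 99). This is exactly n ≡ 18 (mod 99).

Both implications hold.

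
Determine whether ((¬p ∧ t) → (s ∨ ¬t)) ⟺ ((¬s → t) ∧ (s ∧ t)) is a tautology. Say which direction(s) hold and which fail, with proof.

Not equivalent: only (⇐) holds.

(←) Assume the antecedent. If p is true, (¬p ∧ t) → (s ∨ ¬t) reduces to true regardless of the other variables. If p is false, the antecedent forces (p = F, s = T, t = T), and (¬p ∧ t) → (s ∨ ¬t) holds there. Either way (¬p ∧ t) → (s ∨ ¬t) holds.

(→) This fails. Under p = F, s = F, t = F, the left side is true but the right side is false.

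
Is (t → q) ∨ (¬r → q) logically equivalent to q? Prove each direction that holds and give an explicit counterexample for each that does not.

(⇒) This fails. Under t = F, r = F, q = F, the left side is true but the right side is false.

(⇐) Assume the antecedent. If t is true, the antecedent forces (t = T, r = F, q = T) or (t = T, r = T, q = T), and (t → q) ∨ (¬r → q) holds there. If t is false, (t → q) ∨ (¬r → q) reduces to true regardless of the other variables. Either way (t → q) ∨ (¬r → q) holds.

Only the converse holds.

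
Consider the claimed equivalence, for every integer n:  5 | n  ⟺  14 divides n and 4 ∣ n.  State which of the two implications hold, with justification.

Neither direction holds.

Forward direction. This fails: take n = 5. Certainly 5 ∣ 5, but 14 ∤ 5.

Converse. This fails: take n = 28. Both 14 ∣ 28 and 4 ∣ 28, yet 28 is not a multiple of 5 (since 28 = 5·5 + 3), so 5 ∤ 28.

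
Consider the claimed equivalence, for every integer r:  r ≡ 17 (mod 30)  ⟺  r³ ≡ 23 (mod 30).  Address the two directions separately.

The biconditional holds.

Converse. Suppose r³ ≡ 23 (mod 30). The only residue r in {0, …, 29} with r³ ≡ 23 (mod 30) is r = 17, so r ≡ 17 (mod 30).

Forward direction. Suppose r ≡ 17 (mod 30). Write r = 30j + 17. Then (30j + 17)³ = 27000j³ + 45900j² + 26010j + 4913 = 30(900j³ + 1530j² + 867j + 163) + 23, so r³ ≡ 23 (mod 30).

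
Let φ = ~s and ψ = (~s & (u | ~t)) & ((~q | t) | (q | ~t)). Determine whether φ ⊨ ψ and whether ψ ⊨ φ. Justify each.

(→) This fails. Under s = F, t = T, q = F, u = F, the left side is true but the right side is false.

(←) Assume the antecedent. If s is true, the antecedent cannot hold. If s is false, ~s reduces to true regardless of the other variables. Either way ~s holds.

Only the reverse direction holds.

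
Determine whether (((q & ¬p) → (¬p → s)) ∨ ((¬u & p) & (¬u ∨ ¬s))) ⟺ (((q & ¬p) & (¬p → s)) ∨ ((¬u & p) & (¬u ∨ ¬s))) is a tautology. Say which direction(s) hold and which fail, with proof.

(⇒) fails; (⇐) holds.

(⟹) This fails. Under q = F, s = F, p = F, u = F, the left side is true but the right side is false.

(⟸) Assume the antecedent. If s is true, the consequent reduces to true regardless of the other variables. If s is false, the antecedent forces (q = F, s = F, p = T, u = F) or (q = T, s = F, p = T, u = F), and the consequent holds there. Either way the consequent holds.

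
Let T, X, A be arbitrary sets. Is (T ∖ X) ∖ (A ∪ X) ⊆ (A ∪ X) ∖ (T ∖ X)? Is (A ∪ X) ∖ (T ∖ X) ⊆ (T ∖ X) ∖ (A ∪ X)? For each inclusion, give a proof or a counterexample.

Forward inclusion. This inclusion fails. Take T = {1}, X = ∅, A = ∅; then 1 ∈ (T ∖ X) ∖ (A ∪ X) but 1 ∉ (A ∪ X) ∖ (T ∖ X).

Reverse inclusion. This inclusion fails. Take T = ∅, X = {1}, A = ∅; then 1 ∈ (A ∪ X) ∖ (T ∖ X) but 1 ∉ (T ∖ X) ∖ (A ∪ X).

(⊆) fails and (⊇) fails.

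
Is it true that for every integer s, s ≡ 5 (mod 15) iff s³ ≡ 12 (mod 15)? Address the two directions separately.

[⇒] This fails: take s = 5. Then 5 ≡ 5 (mod 15), but 5³ = 125 ≡ 5 (mod 15), not 12.

[⇐] This fails: take s = 3. Then 3³ = 27 ≡ 12 (mod 15), yet 3 ≡ 3 (mod 15), not 5.

Neither implication holds.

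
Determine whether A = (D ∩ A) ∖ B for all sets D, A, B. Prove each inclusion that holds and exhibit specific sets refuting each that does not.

(⊆) fails; (⊇) holds.

(⊇) Let x ∈ (D ∩ A) ∖ B. Then x ∈ D ∩ A and x ∉ B, from which x ∈ A.

(⊆) This inclusion fails. Take D = ∅, A = {1}, B = ∅; then 1 ∈ A but 1 ∉ (D ∩ A) ∖ B.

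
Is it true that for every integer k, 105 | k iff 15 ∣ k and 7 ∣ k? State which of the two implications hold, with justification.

Forward direction. If 105 ∣ k, write k = 105q. Since 105 = 7·15, k = 15·(7q), so 15 ∣ k; and since 105 = 15·7, k = 7·(15q), so 7 ∣ k.

Converse. Suppose 15 ∣ k and 7 ∣ k. Any common multiple of 15 and 7 is a multiple of their lcm; here gcd(15, 7) = 1, so lcm(15, 7) = 15·7 = 105, so 105 ∣ k.

Equivalent; both directions hold.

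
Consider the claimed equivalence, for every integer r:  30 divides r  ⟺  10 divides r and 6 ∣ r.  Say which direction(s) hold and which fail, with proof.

(⟸) Suppose 10 ∣ r and 6 ∣ r. Any common multiple of 10 and 6 is a multiple of their lcm; here lcm(10, 6) = 10·6/gcd(10, 6) = 60/2 = 30, so 30 ∣ r.

(⟹) If 30 ∣ r, write r = 30q. Since 30 = 3·10, r = 10·(3q), so 10 ∣ r; and since 30 = 5·6, r = 6·(5q), so 6 ∣ r.

Equivalent; both directions hold.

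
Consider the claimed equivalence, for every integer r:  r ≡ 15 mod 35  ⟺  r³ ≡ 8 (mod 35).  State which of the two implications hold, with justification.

Forward direction. This fails: take r = 15. Then 15 ≡ 15 (mod 35), but 15³ = 3375 ≡ 15 (mod 35), not 8.

Converse. This fails: take r = 2. Then 2³ = 8 ≡ 8 (mod 35), yet 2 ≡ 2 (mod 35), not 15.

Neither implication holds.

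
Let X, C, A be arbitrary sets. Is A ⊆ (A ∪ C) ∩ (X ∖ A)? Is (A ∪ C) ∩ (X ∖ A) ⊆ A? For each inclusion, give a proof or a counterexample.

(⊆) This inclusion fails. Take X = ∅, C = ∅, A = {1}; then 1 ∈ A but 1 ∉ (A ∪ C) ∩ (X ∖ A).

(⊇) This inclusion fails. Take X = {1}, C = {1}, A = ∅; then 1 ∈ (A ∪ C) ∩ (X ∖ A) but 1 ∉ A.

(⊆) fails and (⊇) fails.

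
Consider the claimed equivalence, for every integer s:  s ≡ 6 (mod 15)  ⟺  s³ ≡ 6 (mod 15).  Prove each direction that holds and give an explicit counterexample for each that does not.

Both directions hold.

(⟹) Suppose s ≡ 6 (mod 15). Write s = 15j + 6. Then (15j + 6)³ = 3375j³ + 4050j² + 1620j + 216 = 15(225j³ + 270j² + 108j + 14) + 6, so s³ ≡ 6 (mod 15).

(⟸) Conversely, suppose s³ ≡ 6 (mod 15). The only residue r in {0, …, 14} with r³ ≡ 6 (mod 15) is r = 6, so s ≡ 6 (mod 15).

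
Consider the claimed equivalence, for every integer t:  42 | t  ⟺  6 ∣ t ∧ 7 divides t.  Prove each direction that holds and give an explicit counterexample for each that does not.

Both directions hold; the statement is true.

(⟹) If 42 ∣ t, write t = 42q. Since 42 = 7·6, t = 6·(7q), so 6 ∣ t; and since 42 = 6·7, t = 7·(6q), so 7 ∣ t.

(⟸) Suppose 6 ∣ t and 7 ∣ t. Any common multiple of 6 and 7 is a multiple of their lcm; here gcd(6, 7) = 1, so lcm(6, 7) = 6·7 = 42, so 42 ∣ t.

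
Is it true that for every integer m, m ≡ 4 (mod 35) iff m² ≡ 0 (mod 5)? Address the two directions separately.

Both directions fail.

Forward direction. This fails: take m = 4. Then 4 ≡ 4 (mod 35), but 4² = 16 ≡ 1 (mod 5), not 0.

Converse. This fails: take m = 0. Then 0² = 0 ≡ 0 (mod 5), yet 0 ≡ 0 (mod 35), not 4.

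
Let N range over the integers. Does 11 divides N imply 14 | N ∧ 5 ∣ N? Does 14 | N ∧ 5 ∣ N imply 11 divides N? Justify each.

Both directions fail.

(⇒) This fails: take N = 11. Certainly 11 ∣ 11, but 14 ∤ 11.

(⇐) This fails: take N = 70. Both 14 ∣ 70 and 5 ∣ 70, yet 70 is not a multiple of 11 (since 70 = 6·11 + 4), so 11 ∤ 70.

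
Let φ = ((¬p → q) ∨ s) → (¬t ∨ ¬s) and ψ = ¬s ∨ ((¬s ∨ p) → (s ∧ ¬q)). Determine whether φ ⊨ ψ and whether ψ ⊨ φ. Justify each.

(⟹) This fails. Under q = T, p = T, t = F, s = T, the left side is true but the right side is false.

(⟸) This fails. Under q = F, p = F, t = T, s = T, the left side is false but the right side is true.

Neither direction holds.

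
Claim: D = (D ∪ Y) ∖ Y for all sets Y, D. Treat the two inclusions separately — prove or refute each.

Only the reverse inclusion holds.

(⊆) This inclusion fails. Take Y = {1}, D = {1}; then 1 ∈ D but 1 ∉ (D ∪ Y) ∖ Y.

(⊇) Let x ∈ (D ∪ Y) ∖ Y. Then x ∈ D and x ∉ Y, from which x ∈ D.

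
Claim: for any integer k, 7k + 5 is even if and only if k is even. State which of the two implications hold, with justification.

(⇒) fails and (⇐) fails.

[⇒] This fails: k = 7 gives 7k + 5 = 54, which is even, but 7 is odd, not even.

[⇐] This also fails: k = 0 is even, but 7k + 5 = 5 is odd, not even.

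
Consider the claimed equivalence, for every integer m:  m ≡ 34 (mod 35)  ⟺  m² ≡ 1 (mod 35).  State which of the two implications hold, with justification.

(⇒) holds; (⇐) fails.

(←) This fails: take m = 1. Then 1² = 1 ≡ 1 (mod 35), yet 1 ≡ 1 (mod 35), not 34.

(→) Suppose m ≡ 34 (mod 35). Write m = 35j + 34. Then (35j + 34)² = 1225j² + 2380j + 1156 = 35(35j² + 68j + 33) + 1, so m² ≡ 1 (mod 35).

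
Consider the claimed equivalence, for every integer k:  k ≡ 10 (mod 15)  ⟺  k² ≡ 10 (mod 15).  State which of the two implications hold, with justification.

The forward direction holds; the converse fails.

Forward direction. Suppose k ≡ 10 (mod 15). Write k = 15j + 10. Then (15j + 10)² = 225j² + 300j + 100 = 15(15j² + 20j + 6) + 10, so k² ≡ 10 (mod 15).

Converse. This fails: take k = 5. Then 5² = 25 ≡ 10 (mod 15), yet 5 ≡ 5 (mod 15), not 10.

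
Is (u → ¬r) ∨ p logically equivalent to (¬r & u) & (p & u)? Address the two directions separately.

(→) This fails. Under u = F, p = F, r = F, the left side is true but the right side is false.

(←) Assume the antecedent. If u is true, the antecedent forces (u = T, p = T, r = F), and (u → ¬r) ∨ p holds there. If u is false, the antecedent cannot hold. Either way (u → ¬r) ∨ p holds.

The forward direction fails; the converse holds.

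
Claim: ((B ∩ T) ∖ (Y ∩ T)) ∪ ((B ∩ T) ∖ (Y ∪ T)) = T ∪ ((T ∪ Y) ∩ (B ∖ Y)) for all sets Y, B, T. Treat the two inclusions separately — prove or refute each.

(⟹) Let x ∈ ((B ∩ T) ∖ (Y ∩ T)) ∪ ((B ∩ T) ∖ (Y ∪ T)). Then x ∈ B ∩ T and x ∉ Y, from which x ∈ T ∪ ((T ∪ Y) ∩ (B ∖ Y)).

(⟸) This inclusion fails. Take Y = ∅, B = ∅, T = {1}; then 1 ∈ T ∪ ((T ∪ Y) ∩ (B ∖ Y)) but 1 ∉ ((B ∩ T) ∖ (Y ∩ T)) ∪ ((B ∩ T) ∖ (Y ∪ T)).

(⊆) holds; (⊇) fails.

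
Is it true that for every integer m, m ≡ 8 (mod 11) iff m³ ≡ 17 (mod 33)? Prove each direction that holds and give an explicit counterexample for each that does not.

(⟸) The residues r modulo 33 with r³ ≡ 17 (mod 33) are exactly {8}, and each is ≡ 8 (mod 11).

(⟹) This fails: take m = 19. Then 19 ≡ 8 (mod 11), but 19³ = 6859 ≡ 28 (mod 33), not 17.

Only the converse holds.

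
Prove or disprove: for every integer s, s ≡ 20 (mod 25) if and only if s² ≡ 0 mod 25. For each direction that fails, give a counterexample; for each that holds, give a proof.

Converse. This fails: take s = 0. Then 0² = 0 ≡ 0 (mod 25), yet 0 ≡ 0 (mod 25), not 20.

Forward direction. Suppose s ≡ 20 (mod 25). Write s = 25j + 20. Then (25j + 20)² = 625j² + 1000j + 400 = 25(25j² + 40j + 16) + 0, so s² ≡ 0 (mod 25).

Only the forward implication holds.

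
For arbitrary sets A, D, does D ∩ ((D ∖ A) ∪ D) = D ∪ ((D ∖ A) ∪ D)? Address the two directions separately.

The two sets are equal.

(⟸) Let x ∈ D ∪ ((D ∖ A) ∪ D). Then either x ∈ D and x ∉ A; or x ∈ A ∩ D. In each case x ∈ D ∩ ((D ∖ A) ∪ D), so D ∪ ((D ∖ A) ∪ D) ⊆ D ∩ ((D ∖ A) ∪ D).

(⟹) Let x ∈ D ∩ ((D ∖ A) ∪ D). Then either x ∈ D and x ∉ A; or x ∈ A ∩ D. In each case x ∈ D ∪ ((D ∖ A) ∪ D), so D ∩ ((D ∖ A) ∪ D) ⊆ D ∪ ((D ∖ A) ∪ D).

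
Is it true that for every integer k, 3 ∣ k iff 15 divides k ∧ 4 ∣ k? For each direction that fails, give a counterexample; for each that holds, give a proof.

Only the converse holds.

Forward direction. This fails: take k = 3. Certainly 3 ∣ 3, but 15 ∤ 3.

Converse. Suppose 15 ∣ k and 4 ∣ k. Any common multiple of 15 and 4 is a multiple of their lcm; here gcd(15, 4) = 1, so lcm(15, 4) = 15·4 = 60, so 60 ∣ k. Since 3 ∣ 60, it follows that 3 ∣ k.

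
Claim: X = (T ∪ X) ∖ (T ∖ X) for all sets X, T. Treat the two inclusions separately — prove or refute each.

The two sets are equal.

(⟹) Let x ∈ X. Then either x ∈ X and x ∉ T; or x ∈ X ∩ T. In each case x ∈ (T ∪ X) ∖ (T ∖ X), so X ⊆ (T ∪ X) ∖ (T ∖ X).

(⟸) Let x ∈ (T ∪ X) ∖ (T ∖ X). Then either x ∈ X and x ∉ T; or x ∈ X ∩ T. In each case x ∈ X, so (T ∪ X) ∖ (T ∖ X) ⊆ X.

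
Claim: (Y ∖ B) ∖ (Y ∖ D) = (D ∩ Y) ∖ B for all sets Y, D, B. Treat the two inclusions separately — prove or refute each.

Forward inclusion. Let x ∈ (Y ∖ B) ∖ (Y ∖ D). Then x ∈ Y ∩ D and x ∉ B, from which x ∈ (D ∩ Y) ∖ B.

Reverse inclusion. Let x ∈ (D ∩ Y) ∖ B. Then x ∈ Y ∩ D and x ∉ B, from which x ∈ (Y ∖ B) ∖ (Y ∖ D).

Both inclusions hold; the sets are equal.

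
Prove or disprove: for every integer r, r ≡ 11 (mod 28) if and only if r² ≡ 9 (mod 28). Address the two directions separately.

(⇒) Suppose r ≡ 11 (mod 28). Write r = 28j + 11. Then (28j + 11)² = 784j² + 616j + 121 = 28(28j² + 22j + 4) + 9, so r² ≡ 9 (mod 28).

(⇐) This fails: take r = 3. Then 3² = 9 ≡ 9 (mod 28), yet 3 ≡ 3 (mod 28), not 11.

Only the forward implication holds.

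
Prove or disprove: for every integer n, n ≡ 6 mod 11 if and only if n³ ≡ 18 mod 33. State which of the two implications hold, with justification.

Forward direction. This fails: take n = 17. Then 17 ≡ 6 (mod 11), but 17³ = 4913 ≡ 29 (mod 33), not 18.

Converse. The residues r modulo 33 with r³ ≡ 18 (mod 33) are exactly {6}, and each is ≡ 6 (mod 11).

(⇒) fails; (⇐) holds.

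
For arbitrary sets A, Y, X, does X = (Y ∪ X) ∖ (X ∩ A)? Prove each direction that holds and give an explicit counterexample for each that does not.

Both inclusions fail.

(⊆) This inclusion fails. Take A = {1}, Y = ∅, X = {1}; then 1 ∈ X but 1 ∉ (Y ∪ X) ∖ (X ∩ A).

(⊇) This inclusion fails. Take A = ∅, Y = {1}, X = ∅; then 1 ∈ (Y ∪ X) ∖ (X ∩ A) but 1 ∉ X.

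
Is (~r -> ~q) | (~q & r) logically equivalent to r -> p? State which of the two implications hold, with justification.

(⇒) This fails. Under p = F, q = F, r = T, the left side is true but the right side is false.

(⇐) This fails. Under p = F, q = T, r = F, the left side is false but the right side is true.

(⇒) fails and (⇐) fails.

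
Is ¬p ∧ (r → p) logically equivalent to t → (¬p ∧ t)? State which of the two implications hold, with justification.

[⇒] Assume the antecedent. If t is true, the antecedent forces (t = T, r = F, p = F), and t → (¬p ∧ t) holds there. If t is false, t → (¬p ∧ t) reduces to true regardless of the other variables. Either way t → (¬p ∧ t) holds.

[⇐] This fails. Under t = F, r = T, p = F, the left side is false but the right side is true.

Only the forward direction holds.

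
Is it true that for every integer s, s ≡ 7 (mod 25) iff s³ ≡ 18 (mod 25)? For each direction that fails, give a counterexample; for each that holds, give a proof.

Forward direction. Suppose s ≡ 7 (mod 25). Write s = 25j + 7. Then (25j + 7)³ = 15625j³ + 13125j² + 3675j + 343 = 25(625j³ + 525j² + 147j + 13) + 18, so s³ ≡ 18 (mod 25).

Converse. Suppose s³ ≡ 18 (mod 25). The only residue r in {0, …, 24} with r³ ≡ 18 (mod 25) is r = 7, so s ≡ 7 (mod 25).

Both directions hold.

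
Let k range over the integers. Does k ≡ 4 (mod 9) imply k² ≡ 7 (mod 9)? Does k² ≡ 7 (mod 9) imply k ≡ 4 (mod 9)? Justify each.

The forward direction holds; the converse fails.

(⇐) This fails: take k = 5. Then 5² = 25 ≡ 7 (mod 9), yet 5 ≡ 5 (mod 9), not 4.

(⇒) Suppose k ≡ 4 (mod 9). Write k = 9j + 4. Then (9j + 4)² = 81j² + 72j + 16 = 9(9j² + 8j + 1) + 7, so k² ≡ 7 (mod 9).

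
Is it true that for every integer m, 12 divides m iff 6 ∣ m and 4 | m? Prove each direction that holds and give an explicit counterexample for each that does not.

Equivalent; both directions hold.

(⇒) If 12 ∣ m, write m = 12q. Since 12 = 2·6, m = 6·(2q), so 6 ∣ m; and since 12 = 3·4, m = 4·(3q), so 4 ∣ m.

(⇐) Suppose 6 ∣ m and 4 ∣ m. Any common multiple of 6 and 4 is a multiple of their lcm; here lcm(6, 4) = 6·4/gcd(6, 4) = 24/2 = 12, so 12 ∣ m.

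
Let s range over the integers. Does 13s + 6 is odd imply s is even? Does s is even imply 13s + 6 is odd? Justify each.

(⟹) This fails: s = 5 gives 13s + 6 = 71, which is odd, but 5 is odd, not even.

(⟸) This also fails: s = 4 is even, but 13s + 6 = 58 is even, not odd.

Both directions fail.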